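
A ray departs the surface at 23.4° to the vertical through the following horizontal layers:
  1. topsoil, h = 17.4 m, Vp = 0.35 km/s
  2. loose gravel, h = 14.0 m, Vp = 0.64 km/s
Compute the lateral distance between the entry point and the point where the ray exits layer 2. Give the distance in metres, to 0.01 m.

Apply Snell's law at each interface; in layer i the horizontal offset is hᵢ·tan θᵢ.
Layer 1: θ = 23.40°; offset = 17.4·tan 23.40° = 7.5297 m.
Layer 2: sin θ = 0.64·sin 23.4°/0.35 = 0.7262, θ = 46.57°; offset = 14.0·tan 46.57° = 14.7890 m.
Summing the layer offsets gives 22.3187 m.

22.32 m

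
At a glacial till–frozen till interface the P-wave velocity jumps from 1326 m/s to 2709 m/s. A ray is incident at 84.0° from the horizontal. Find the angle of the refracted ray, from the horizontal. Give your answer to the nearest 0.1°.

Angle from the normal: 90° − 84.0° = 6.0°.
Snell's law: sin θ₂ = (V₂/V₁)·sin θ₁ = (2709/1326)·sin 6.0° = 0.2136.
θ₂ = arcsin 0.2136 = 12.33° from the normal.
From the interface: 90° − 12.33° = 77.67°.

77.7°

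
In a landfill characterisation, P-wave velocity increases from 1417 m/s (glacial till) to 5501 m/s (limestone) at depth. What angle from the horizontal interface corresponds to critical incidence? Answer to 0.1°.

Critical incidence: sin θ_c = V₁/V₂ = 1417/5501 = 0.2576.
θ_c = arcsin 0.2576 = 14.93°.
Measured from the interface: 90° − 14.93° = 75.07°.

75.1°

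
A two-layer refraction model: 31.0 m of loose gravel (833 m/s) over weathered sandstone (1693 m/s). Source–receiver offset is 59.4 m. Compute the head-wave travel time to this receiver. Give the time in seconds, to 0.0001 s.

0.0999 s

θ_c = arcsin(V₁/V₂) = arcsin(833/1693) = 29.47°, cos θ_c = 0.8706.
Intercept time tᵢ = 2h cos θ_c / V₁ = 2·31.0·0.8706/833 = 0.06480 s.
t = x/V₂ + tᵢ = 59.4/1693 + 0.06480 = 0.09988 s.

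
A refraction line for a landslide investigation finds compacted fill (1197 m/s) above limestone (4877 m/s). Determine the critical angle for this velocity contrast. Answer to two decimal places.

Critical incidence: sin θ_c = V₁/V₂ = 1197/4877 = 0.2454.
θ_c = arcsin 0.2454 = 14.21°.

14.21°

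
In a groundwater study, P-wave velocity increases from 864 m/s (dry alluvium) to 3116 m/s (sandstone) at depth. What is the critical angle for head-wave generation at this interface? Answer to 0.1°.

16.1°

Critical incidence: sin θ_c = V₁/V₂ = 864/3116 = 0.2773.
θ_c = arcsin 0.2773 = 16.10°.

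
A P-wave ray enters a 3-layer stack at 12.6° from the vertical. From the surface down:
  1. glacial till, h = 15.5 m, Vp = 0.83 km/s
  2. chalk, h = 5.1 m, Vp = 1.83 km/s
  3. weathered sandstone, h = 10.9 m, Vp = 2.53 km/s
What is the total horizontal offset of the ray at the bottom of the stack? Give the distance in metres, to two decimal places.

15.97 m

p = sin θ₁/V₁ = sin 12.6°/0.83 = 2.6282e-01 s/km is conserved through the stack.
Layer 1: θ = 12.60°; offset = 15.5·tan 12.60° = 3.4647 m.
Layer 2: sin θ = p·1.83 = 0.4810 → θ = 28.75°; offset = 5.1·tan 28.75° = 2.7978 m.
Layer 3: sin θ = p·2.53 = 0.6649 → θ = 41.68°; offset = 10.9·tan 41.68° = 9.7040 m.
Total horizontal offset = 15.9665 m.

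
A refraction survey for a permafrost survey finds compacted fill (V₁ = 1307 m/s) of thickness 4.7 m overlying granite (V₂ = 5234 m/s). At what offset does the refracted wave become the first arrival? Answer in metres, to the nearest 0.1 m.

12.1 m

x_cross = 2h·√((V₂+V₁)/(V₂−V₁)).
(V₂+V₁)/(V₂−V₁) = (5234+1307)/(5234−1307) = 1.6656; √ = 1.2906.
x_cross = 2·4.7·1.2906 = 12.13 m.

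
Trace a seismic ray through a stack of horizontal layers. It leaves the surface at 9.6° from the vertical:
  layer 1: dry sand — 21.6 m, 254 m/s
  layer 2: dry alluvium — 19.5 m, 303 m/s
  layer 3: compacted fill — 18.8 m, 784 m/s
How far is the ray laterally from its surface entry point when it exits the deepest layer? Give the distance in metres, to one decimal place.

p = sin θ₁/V₁ = sin 9.6°/254 = 6.5657e-04 s/m is conserved through the stack.
Layer 1: θ = 9.60°; offset = 21.6·tan 9.60° = 3.653 m.
Layer 2: sin θ = p·303 = 0.1989 → θ = 11.48°; offset = 19.5·tan 11.48° = 3.958 m.
Layer 3: sin θ = p·784 = 0.5148 → θ = 30.98°; offset = 18.8·tan 30.98° = 11.288 m.
Σ offsets = 18.899 m.

18.9 m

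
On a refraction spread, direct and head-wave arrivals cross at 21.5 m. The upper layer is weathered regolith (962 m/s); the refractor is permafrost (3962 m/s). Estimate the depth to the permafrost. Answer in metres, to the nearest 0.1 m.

h = (x_cross/2)·√((V₂−V₁)/(V₂+V₁)).
(V₂−V₁)/(V₂+V₁) = (3962−962)/(3962+962) = 0.6093; √ = 0.7806.
h = (21.5/2)·0.7806 = 8.39 m.

8.4 m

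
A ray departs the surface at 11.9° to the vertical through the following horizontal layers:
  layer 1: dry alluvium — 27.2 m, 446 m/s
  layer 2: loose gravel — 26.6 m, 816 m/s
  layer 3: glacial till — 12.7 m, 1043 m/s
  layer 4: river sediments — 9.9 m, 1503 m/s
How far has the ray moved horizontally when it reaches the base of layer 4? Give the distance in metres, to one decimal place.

Apply Snell's law at each interface; in layer i the horizontal offset is hᵢ·tan θᵢ.
Layer 1: θ = 11.90°; offset = 27.2·tan 11.90° = 5.732 m.
Layer 2: sin θ = 816·sin 11.9°/446 = 0.3773, θ = 22.16°; offset = 26.6·tan 22.16° = 10.836 m.
Layer 3: sin θ = 1043·sin 11.9°/446 = 0.4822, θ = 28.83°; offset = 12.7·tan 28.83° = 6.991 m.
Layer 4: sin θ = 1503·sin 11.9°/446 = 0.6949, θ = 44.02°; offset = 9.9·tan 44.02° = 9.567 m.
Σ offsets = 33.126 m.

33.1 m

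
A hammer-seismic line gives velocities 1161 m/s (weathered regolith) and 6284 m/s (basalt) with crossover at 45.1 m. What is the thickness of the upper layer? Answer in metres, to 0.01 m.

x_cross = 2h·√((V₂+V₁)/(V₂−V₁)) → h = x_cross / (2·√((V₂+V₁)/(V₂−V₁))).
√((V₂+V₁)/(V₂−V₁)) = √((6284+1161)/(6284−1161)) = 1.2055.
h = 45.1 / (2·1.2055) = 18.71 m.

18.71 m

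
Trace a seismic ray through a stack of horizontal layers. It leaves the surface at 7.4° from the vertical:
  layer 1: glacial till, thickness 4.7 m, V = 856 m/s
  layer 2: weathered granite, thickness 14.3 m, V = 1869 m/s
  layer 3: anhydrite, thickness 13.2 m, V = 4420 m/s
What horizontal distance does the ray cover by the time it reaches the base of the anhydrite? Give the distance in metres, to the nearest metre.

17 m

Ray parameter p = sin 7.4° / 856 m/s = 1.5046e-04 s/m.
Layer 1: θ = 7.40°; offset = 4.7·tan 7.40° = 0.610 m.
Layer 2: sin θ = p·1869 = 0.2812 → θ = 16.33°; offset = 14.3·tan 16.33° = 4.190 m.
Layer 3: sin θ = p·4420 = 0.6650 → θ = 41.69°; offset = 13.2·tan 41.69° = 11.755 m.
Σ offsets = 16.556 m.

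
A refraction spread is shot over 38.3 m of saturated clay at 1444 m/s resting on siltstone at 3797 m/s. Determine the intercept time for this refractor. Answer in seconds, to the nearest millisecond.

0.049 s

θ_c = arcsin(V₁/V₂) = arcsin(1444/3797) = 22.35°; cos θ_c = 0.9249.
tᵢ = 2h·cos θ_c / V₁ = 2·38.3·0.9249 / 1444 = 0.04906 s.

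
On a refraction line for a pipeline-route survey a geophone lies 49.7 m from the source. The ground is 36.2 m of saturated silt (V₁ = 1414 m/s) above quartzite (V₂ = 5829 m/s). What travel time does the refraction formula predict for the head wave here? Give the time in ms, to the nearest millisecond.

58 ms

θ_c = arcsin(V₁/V₂) = arcsin(1414/5829) = 14.04°, cos θ_c = 0.9701.
Intercept time tᵢ = 2h cos θ_c / V₁ = 2·36.2·0.9701/1414 = 0.04967 s.
t = x/V₂ + tᵢ = 49.7/5829 + 0.04967 = 0.05820 s.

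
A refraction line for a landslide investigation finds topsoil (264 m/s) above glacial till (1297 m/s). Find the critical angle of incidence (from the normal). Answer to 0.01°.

11.74°

At critical incidence the refracted ray runs along the interface (θ₂ = 90°), so sin θ_c = V₁/V₂.
θ_c = arcsin(264/1297) = arcsin 0.2035 = 11.74°.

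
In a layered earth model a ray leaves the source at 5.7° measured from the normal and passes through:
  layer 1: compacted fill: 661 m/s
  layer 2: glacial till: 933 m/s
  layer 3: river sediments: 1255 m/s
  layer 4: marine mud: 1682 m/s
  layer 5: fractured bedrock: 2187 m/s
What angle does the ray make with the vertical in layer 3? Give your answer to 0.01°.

10.87°

Snell's law across each interface conserves sin θ / V, so sin θ_3 = V_3·sin θ₁/V₁.
sin θ_3 = 1255 × sin 5.7° / 661 = 0.1886.
θ_3 = 10.87° from the vertical.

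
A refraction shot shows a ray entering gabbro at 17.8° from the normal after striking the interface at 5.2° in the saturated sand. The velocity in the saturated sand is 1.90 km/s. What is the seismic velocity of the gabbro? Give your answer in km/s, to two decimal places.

6.41 km/s

sin 5.2° = 0.0906; sin 17.8° = 0.3057.
V₂ = V₁·(sin θ₂/sin θ₁) = 1.90·(0.3057/0.0906) = 6.41 km/s.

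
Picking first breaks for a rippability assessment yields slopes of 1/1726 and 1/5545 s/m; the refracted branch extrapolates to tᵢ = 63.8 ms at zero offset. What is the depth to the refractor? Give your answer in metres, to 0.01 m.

57.94 m

θ_c = arcsin(1726/5545) = 18.14°; cos θ_c = 0.9503.
tᵢ = 2h cos θ_c/V₁ ⇒ h = tᵢ·V₁/(2 cos θ_c) = 0.0638·1726/(2·0.9503) = 57.94 m.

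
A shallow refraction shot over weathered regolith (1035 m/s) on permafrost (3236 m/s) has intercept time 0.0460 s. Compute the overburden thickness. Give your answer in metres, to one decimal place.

h = tᵢ·V₁·V₂ / (2·√(V₂²−V₁²)).
√(V₂²−V₁²) = √(3236² − 1035²) = 3066.0 m/s.
h = 0.046 s × 1035 × 3236 / (2 × 3066.0) = 25.12 m.

25.1 m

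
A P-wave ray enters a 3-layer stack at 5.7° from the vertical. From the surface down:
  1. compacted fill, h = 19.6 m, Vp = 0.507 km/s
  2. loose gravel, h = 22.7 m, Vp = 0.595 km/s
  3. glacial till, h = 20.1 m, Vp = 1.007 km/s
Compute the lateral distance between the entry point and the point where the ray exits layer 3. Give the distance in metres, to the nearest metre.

9 m

Apply Snell's law at each interface; in layer i the horizontal offset is hᵢ·tan θᵢ.
Layer 1: θ = 5.70°; offset = 19.6·tan 5.70° = 1.956 m.
Layer 2: sin θ = 0.595·sin 5.7°/0.507 = 0.1166, θ = 6.69°; offset = 22.7·tan 6.69° = 2.664 m.
Layer 3: sin θ = 1.007·sin 5.7°/0.507 = 0.1973, θ = 11.38°; offset = 20.1·tan 11.38° = 4.045 m.
Total horizontal offset = 8.665 m.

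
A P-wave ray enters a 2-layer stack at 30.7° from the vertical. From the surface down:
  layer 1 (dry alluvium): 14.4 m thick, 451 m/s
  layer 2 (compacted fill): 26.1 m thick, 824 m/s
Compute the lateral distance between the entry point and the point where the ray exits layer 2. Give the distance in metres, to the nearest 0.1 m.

76.1 m

Ray parameter p = sin 30.7° / 451 m/s = 1.1320e-03 s/m.
Layer 1: θ = 30.70°; offset = 14.4·tan 30.70° = 8.550 m.
Layer 2: sin θ = p·824 = 0.9328 → θ = 68.87°; offset = 26.1·tan 68.87° = 67.547 m.
Total horizontal offset = 76.097 m.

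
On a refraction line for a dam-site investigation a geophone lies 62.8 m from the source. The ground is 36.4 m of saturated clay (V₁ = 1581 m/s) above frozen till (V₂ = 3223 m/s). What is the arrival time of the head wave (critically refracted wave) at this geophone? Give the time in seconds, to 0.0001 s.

0.0596 s

θ_c = arcsin(V₁/V₂) = arcsin(1581/3223) = 29.38°, cos θ_c = 0.8714.
Intercept time tᵢ = 2h cos θ_c / V₁ = 2·36.4·0.8714/1581 = 0.04013 s.
t = x/V₂ + tᵢ = 62.8/3223 + 0.04013 = 0.05961 s.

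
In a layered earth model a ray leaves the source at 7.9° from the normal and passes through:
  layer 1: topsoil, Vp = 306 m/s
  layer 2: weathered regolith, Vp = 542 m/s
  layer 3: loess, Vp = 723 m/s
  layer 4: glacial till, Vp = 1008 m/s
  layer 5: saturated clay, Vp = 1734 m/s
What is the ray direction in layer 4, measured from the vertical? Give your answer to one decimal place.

26.9°

Snell's law across each interface conserves sin θ / V, so sin θ_4 = V_4·sin θ₁/V₁.
sin θ_4 = 1008 × sin 7.9° / 306 = 0.4528.
θ_4 = arcsin 0.4528 = 26.92°.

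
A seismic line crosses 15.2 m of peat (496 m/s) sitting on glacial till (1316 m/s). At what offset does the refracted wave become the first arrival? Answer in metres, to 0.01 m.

x_cross = 2h·√((V₂+V₁)/(V₂−V₁)).
(V₂+V₁)/(V₂−V₁) = (1316+496)/(1316−496) = 2.2098; √ = 1.4865.
x_cross = 2·15.2·1.4865 = 45.19 m.

45.19 m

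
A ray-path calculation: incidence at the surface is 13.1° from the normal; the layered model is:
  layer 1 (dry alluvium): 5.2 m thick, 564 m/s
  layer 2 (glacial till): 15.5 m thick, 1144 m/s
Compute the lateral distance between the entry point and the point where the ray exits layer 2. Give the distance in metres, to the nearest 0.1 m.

Apply Snell's law at each interface; in layer i the horizontal offset is hᵢ·tan θᵢ.
Layer 1: θ = 13.10°; offset = 5.2·tan 13.10° = 1.210 m.
Layer 2: sin θ = 1144·sin 13.1°/564 = 0.4597, θ = 27.37°; offset = 15.5·tan 27.37° = 8.024 m.
Summing the layer offsets gives 9.234 m.

9.2 m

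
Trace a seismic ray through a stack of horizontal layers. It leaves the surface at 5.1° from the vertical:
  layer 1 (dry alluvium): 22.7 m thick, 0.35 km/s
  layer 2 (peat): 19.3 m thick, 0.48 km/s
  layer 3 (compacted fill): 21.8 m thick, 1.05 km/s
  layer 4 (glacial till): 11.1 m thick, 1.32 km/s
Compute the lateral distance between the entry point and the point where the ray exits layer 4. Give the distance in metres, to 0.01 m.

Apply Snell's law at each interface; in layer i the horizontal offset is hᵢ·tan θᵢ.
Layer 1: θ = 5.10°; offset = 22.7·tan 5.10° = 2.0259 m.
Layer 2: sin θ = 0.48·sin 5.1°/0.35 = 0.1219, θ = 7.00°; offset = 19.3·tan 7.00° = 2.3706 m.
Layer 3: sin θ = 1.05·sin 5.1°/0.35 = 0.2667, θ = 15.47°; offset = 21.8·tan 15.47° = 6.0321 m.
Layer 4: sin θ = 1.32·sin 5.1°/0.35 = 0.3353, θ = 19.59°; offset = 11.1·tan 19.59° = 3.9500 m.
Summing the layer offsets gives 14.3786 m.

14.38 m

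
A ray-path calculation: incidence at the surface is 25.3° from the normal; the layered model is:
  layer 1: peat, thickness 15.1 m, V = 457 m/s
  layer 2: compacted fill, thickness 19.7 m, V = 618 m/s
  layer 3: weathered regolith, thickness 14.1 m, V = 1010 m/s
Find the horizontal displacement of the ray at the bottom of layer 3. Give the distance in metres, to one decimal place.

61.6 m

Ray parameter p = sin 25.3° / 457 m/s = 9.3514e-04 s/m.
Layer 1: θ = 25.30°; offset = 15.1·tan 25.30° = 7.138 m.
Layer 2: sin θ = p·618 = 0.5779 → θ = 35.30°; offset = 19.7·tan 35.30° = 13.950 m.
Layer 3: sin θ = p·1010 = 0.9445 → θ = 70.82°; offset = 14.1·tan 70.82° = 40.534 m.
Total horizontal offset = 61.623 m.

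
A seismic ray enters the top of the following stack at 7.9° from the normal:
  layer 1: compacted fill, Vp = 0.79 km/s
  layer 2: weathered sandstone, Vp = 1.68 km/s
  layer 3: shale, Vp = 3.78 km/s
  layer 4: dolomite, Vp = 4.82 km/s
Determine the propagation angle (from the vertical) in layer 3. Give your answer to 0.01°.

Snell's law across each interface conserves sin θ / V, so sin θ_3 = V_3·sin θ₁/V₁.
sin θ_3 = 3.78 × sin 7.9° / 0.79 = 0.6576.
θ_3 = 41.12° from the vertical.

41.12°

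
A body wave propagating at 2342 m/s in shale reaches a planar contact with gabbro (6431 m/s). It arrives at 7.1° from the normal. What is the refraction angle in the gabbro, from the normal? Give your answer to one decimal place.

19.8°

Snell's law: sin θ₂ = (V₂/V₁)·sin θ₁ = (6431/2342)·sin 7.1° = 0.3394.
θ₂ = arcsin 0.3394 = 19.84° from the normal.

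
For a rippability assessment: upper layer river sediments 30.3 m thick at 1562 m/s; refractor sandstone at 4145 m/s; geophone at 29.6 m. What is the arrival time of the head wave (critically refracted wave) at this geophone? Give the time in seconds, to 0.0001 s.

θ_c = arcsin(V₁/V₂) = arcsin(1562/4145) = 22.14°, cos θ_c = 0.9263.
Intercept time tᵢ = 2h cos θ_c / V₁ = 2·30.3·0.9263/1562 = 0.03594 s.
t = x/V₂ + tᵢ = 29.6/4145 + 0.03594 = 0.04308 s.

0.0431 s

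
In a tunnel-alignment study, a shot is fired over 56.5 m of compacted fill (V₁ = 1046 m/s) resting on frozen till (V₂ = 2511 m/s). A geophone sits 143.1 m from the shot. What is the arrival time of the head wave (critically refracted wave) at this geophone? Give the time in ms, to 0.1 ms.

155.2 ms

θ_c = arcsin(V₁/V₂) = arcsin(1046/2511) = 24.62°, cos θ_c = 0.9091.
Intercept time tᵢ = 2h cos θ_c / V₁ = 2·56.5·0.9091/1046 = 0.09821 s.
t = x/V₂ + tᵢ = 143.1/2511 + 0.09821 = 0.15520 s.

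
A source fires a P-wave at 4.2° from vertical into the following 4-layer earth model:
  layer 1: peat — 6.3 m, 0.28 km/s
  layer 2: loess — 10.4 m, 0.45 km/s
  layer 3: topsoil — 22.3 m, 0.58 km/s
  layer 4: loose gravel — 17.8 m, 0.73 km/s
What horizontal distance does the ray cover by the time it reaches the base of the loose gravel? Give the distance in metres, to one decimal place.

Ray parameter p = sin 4.2° / 0.28 km/s = 2.6156e-01 s/km.
Layer 1: θ = 4.20°; offset = 6.3·tan 4.20° = 0.463 m.
Layer 2: sin θ = p·0.45 = 0.1177 → θ = 6.76°; offset = 10.4·tan 6.76° = 1.233 m.
Layer 3: sin θ = p·0.58 = 0.1517 → θ = 8.73°; offset = 22.3·tan 8.73° = 3.423 m.
Layer 4: sin θ = p·0.73 = 0.1909 → θ = 11.01°; offset = 17.8·tan 11.01° = 3.462 m.
Σ offsets = 8.581 m.

8.6 m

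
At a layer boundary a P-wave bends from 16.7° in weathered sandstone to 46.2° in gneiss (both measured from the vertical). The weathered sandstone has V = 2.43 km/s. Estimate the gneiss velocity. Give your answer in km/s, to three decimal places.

sin 16.7° = 0.2874; sin 46.2° = 0.7218.
V₂ = V₁·(sin θ₂/sin θ₁) = 2.43·(0.7218/0.2874) = 6.103 km/s.

6.103 km/s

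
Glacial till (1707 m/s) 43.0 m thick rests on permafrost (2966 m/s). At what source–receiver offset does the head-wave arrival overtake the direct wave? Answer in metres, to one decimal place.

θ_c = arcsin(1707/2966) = 35.14°, so cos θ_c = 0.8178 and tᵢ = 2h cos θ_c/V₁ = 0.0412 s.
At crossover x/V₁ = x/V₂ + tᵢ ⇒ x = tᵢ/(1/V₁ − 1/V₂) = 0.04120/(5.8582e-04 − 3.3715e-04) = 165.69 m.

165.7 m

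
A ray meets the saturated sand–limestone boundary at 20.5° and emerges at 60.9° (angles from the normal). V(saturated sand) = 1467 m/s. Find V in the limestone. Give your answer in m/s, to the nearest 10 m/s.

sin 20.5° = 0.3502; sin 60.9° = 0.8738.
V₂ = V₁·(sin θ₂/sin θ₁) = 1467·(0.8738/0.3502) = 3660.19 m/s.

3660 m/s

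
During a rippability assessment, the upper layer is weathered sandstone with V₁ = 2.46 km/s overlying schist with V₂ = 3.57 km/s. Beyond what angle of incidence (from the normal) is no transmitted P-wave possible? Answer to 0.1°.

43.6°

At critical incidence the refracted ray runs along the interface (θ₂ = 90°), so sin θ_c = V₁/V₂.
θ_c = arcsin(2.46/3.57) = arcsin 0.6891 = 43.56°.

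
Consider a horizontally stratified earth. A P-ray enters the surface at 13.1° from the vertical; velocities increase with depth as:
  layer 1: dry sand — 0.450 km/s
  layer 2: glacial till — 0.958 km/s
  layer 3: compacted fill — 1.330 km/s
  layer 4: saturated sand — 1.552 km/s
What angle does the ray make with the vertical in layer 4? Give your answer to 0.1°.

51.4°

Ray parameter p = sin 13.1° / 0.450 = 5.0367e-01 s/km.
sin θ_4 = p·V_4 = 5.0367e-01 × 1.552 = 0.7817.
θ_4 = 51.42° from the vertical.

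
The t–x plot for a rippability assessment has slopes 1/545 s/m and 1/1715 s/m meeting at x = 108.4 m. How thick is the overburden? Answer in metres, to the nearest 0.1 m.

h = (x_cross/2)·√((V₂−V₁)/(V₂+V₁)).
(V₂−V₁)/(V₂+V₁) = (1715−545)/(1715+545) = 0.5177; √ = 0.7195.
h = (108.4/2)·0.7195 = 39.00 m.

39.0 m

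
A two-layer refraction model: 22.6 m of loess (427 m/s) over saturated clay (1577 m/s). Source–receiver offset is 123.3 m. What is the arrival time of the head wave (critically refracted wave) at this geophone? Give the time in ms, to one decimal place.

180.1 ms

t = x/V₂ + 2h·√(V₂²−V₁²)/(V₁V₂).
√(V₂²−V₁²) = √(1577²−427²) = 1518.1 m/s; delay term = 2·22.6·1518.1/(427·1577) = 0.10190 s.
t = 123.3/1577 + 0.10190 = 0.18009 s.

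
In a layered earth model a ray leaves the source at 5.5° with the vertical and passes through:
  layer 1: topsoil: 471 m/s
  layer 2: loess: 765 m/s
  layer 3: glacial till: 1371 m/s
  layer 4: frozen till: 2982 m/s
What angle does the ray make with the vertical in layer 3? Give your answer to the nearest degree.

Snell's law across each interface conserves sin θ / V, so sin θ_3 = V_3·sin θ₁/V₁.
sin θ_3 = 1371 × sin 5.5° / 471 = 0.2790.
θ_3 = 16.20° from the vertical.

16°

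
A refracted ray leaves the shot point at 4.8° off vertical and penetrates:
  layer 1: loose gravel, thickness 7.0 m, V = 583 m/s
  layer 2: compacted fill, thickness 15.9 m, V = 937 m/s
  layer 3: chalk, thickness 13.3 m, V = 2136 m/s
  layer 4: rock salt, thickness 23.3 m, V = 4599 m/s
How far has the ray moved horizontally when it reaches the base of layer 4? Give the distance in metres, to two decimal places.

27.50 m

p = sin θ₁/V₁ = sin 4.8°/583 = 1.4353e-04 s/m is conserved through the stack.
Layer 1: θ = 4.80°; offset = 7.0·tan 4.80° = 0.5878 m.
Layer 2: sin θ = p·937 = 0.1345 → θ = 7.73°; offset = 15.9·tan 7.73° = 2.1580 m.
Layer 3: sin θ = p·2136 = 0.3066 → θ = 17.85°; offset = 13.3·tan 17.85° = 4.2838 m.
Layer 4: sin θ = p·4599 = 0.6601 → θ = 41.31°; offset = 23.3·tan 41.31° = 20.4746 m.
Summing the layer offsets gives 27.5041 m.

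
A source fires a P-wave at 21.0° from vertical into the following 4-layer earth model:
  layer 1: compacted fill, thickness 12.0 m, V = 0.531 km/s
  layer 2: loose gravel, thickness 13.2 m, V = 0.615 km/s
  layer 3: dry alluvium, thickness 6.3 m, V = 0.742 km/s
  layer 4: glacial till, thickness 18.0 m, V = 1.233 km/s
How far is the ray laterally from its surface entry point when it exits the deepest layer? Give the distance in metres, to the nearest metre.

41 m

Apply Snell's law at each interface; in layer i the horizontal offset is hᵢ·tan θᵢ.
Layer 1: θ = 21.00°; offset = 12.0·tan 21.00° = 4.606 m.
Layer 2: sin θ = 0.615·sin 21.0°/0.531 = 0.4151, θ = 24.52°; offset = 13.2·tan 24.52° = 6.022 m.
Layer 3: sin θ = 0.742·sin 21.0°/0.531 = 0.5008, θ = 30.05°; offset = 6.3·tan 30.05° = 3.645 m.
Layer 4: sin θ = 1.233·sin 21.0°/0.531 = 0.8321, θ = 56.32°; offset = 18.0·tan 56.32° = 27.010 m.
Total horizontal offset = 41.283 m.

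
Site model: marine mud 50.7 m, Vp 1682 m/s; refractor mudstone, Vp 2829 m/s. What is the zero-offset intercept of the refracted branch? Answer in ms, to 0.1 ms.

θ_c = arcsin(V₁/V₂) = arcsin(1682/2829) = 36.48°; cos θ_c = 0.8041.
tᵢ = 2h·cos θ_c / V₁ = 2·50.7·0.8041 / 1682 = 0.04847 s.

48.5 ms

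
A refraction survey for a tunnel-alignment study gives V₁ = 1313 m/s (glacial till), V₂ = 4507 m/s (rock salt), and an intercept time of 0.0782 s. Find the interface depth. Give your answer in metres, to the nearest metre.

54 m

θ_c = arcsin(1313/4507) = 16.94°; cos θ_c = 0.9566.
tᵢ = 2h cos θ_c/V₁ ⇒ h = tᵢ·V₁/(2 cos θ_c) = 0.0782·1313/(2·0.9566) = 53.67 m.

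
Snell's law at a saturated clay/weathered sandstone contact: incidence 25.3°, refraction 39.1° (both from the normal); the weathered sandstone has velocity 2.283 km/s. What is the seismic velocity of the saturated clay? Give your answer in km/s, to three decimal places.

1.547 km/s

Snell's law: sin 25.3°/V₁ = sin 39.1°/V₂.
V₁ = V₂·sin 25.3°/sin 39.1° = 2.283 × 0.6776 = 1.547 km/s.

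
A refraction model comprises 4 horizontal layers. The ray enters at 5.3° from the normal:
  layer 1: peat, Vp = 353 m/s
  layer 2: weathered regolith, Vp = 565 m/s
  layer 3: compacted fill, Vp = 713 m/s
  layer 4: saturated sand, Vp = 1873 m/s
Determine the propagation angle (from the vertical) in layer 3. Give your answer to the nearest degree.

11°

Snell's law across each interface conserves sin θ / V, so sin θ_3 = V_3·sin θ₁/V₁.
sin θ_3 = 713 × sin 5.3° / 353 = 0.1866.
θ_3 = arcsin 0.1866 = 10.75°.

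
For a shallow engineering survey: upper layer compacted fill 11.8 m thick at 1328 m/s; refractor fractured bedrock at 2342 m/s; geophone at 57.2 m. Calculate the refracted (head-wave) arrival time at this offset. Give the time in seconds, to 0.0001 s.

θ_c = arcsin(V₁/V₂) = arcsin(1328/2342) = 34.54°, cos θ_c = 0.8237.
Intercept time tᵢ = 2h cos θ_c / V₁ = 2·11.8·0.8237/1328 = 0.01464 s.
t = x/V₂ + tᵢ = 57.2/2342 + 0.01464 = 0.03906 s.

0.0391 s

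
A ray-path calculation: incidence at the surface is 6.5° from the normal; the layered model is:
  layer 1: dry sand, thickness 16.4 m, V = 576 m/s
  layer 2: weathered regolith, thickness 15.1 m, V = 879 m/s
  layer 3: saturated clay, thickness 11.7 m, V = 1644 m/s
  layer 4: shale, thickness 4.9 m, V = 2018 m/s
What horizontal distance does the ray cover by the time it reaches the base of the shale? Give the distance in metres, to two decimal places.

Apply Snell's law at each interface; in layer i the horizontal offset is hᵢ·tan θᵢ.
Layer 1: θ = 6.50°; offset = 16.4·tan 6.50° = 1.8685 m.
Layer 2: sin θ = 879·sin 6.5°/576 = 0.1728, θ = 9.95°; offset = 15.1·tan 9.95° = 2.6484 m.
Layer 3: sin θ = 1644·sin 6.5°/576 = 0.3231, θ = 18.85°; offset = 11.7·tan 18.85° = 3.9945 m.
Layer 4: sin θ = 2018·sin 6.5°/576 = 0.3966, θ = 23.37°; offset = 4.9·tan 23.37° = 2.1170 m.
Σ offsets = 10.6284 m.

10.63 m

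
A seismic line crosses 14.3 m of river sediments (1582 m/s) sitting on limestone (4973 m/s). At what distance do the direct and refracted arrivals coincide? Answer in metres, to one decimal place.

39.8 m

θ_c = arcsin(1582/4973) = 18.55°, so cos θ_c = 0.9481 and tᵢ = 2h cos θ_c/V₁ = 0.0171 s.
At crossover x/V₁ = x/V₂ + tᵢ ⇒ x = tᵢ/(1/V₁ − 1/V₂) = 0.01714/(6.3211e-04 − 2.0109e-04) = 39.76 m.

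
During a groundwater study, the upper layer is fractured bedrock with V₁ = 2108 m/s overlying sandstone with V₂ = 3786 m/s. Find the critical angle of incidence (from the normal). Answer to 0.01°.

33.83°

At critical incidence the refracted ray runs along the interface (θ₂ = 90°), so sin θ_c = V₁/V₂.
θ_c = arcsin(2108/3786) = arcsin 0.5568 = 33.83°.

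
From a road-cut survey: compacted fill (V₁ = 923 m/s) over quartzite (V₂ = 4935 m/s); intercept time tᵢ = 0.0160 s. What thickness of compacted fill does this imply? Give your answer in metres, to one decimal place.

θ_c = arcsin(923/4935) = 10.78°; cos θ_c = 0.9824.
tᵢ = 2h cos θ_c/V₁ ⇒ h = tᵢ·V₁/(2 cos θ_c) = 0.016·923/(2·0.9824) = 7.52 m.

7.5 m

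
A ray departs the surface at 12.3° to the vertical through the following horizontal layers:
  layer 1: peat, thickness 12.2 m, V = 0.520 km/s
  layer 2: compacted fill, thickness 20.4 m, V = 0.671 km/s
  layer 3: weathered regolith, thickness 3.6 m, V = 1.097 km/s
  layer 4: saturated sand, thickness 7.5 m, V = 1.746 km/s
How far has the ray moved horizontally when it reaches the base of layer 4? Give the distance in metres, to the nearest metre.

Apply Snell's law at each interface; in layer i the horizontal offset is hᵢ·tan θᵢ.
Layer 1: θ = 12.30°; offset = 12.2·tan 12.30° = 2.660 m.
Layer 2: sin θ = 0.671·sin 12.3°/0.520 = 0.2749, θ = 15.96°; offset = 20.4·tan 15.96° = 5.832 m.
Layer 3: sin θ = 1.097·sin 12.3°/0.520 = 0.4494, θ = 26.71°; offset = 3.6·tan 26.71° = 1.811 m.
Layer 4: sin θ = 1.746·sin 12.3°/0.520 = 0.7153, θ = 45.67°; offset = 7.5·tan 45.67° = 7.677 m.
Σ offsets = 17.980 m.

18 m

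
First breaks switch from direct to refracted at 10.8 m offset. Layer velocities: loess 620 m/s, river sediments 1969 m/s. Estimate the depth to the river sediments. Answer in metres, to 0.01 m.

3.90 m

x_cross = 2h·√((V₂+V₁)/(V₂−V₁)) → h = x_cross / (2·√((V₂+V₁)/(V₂−V₁))).
√((V₂+V₁)/(V₂−V₁)) = √((1969+620)/(1969−620)) = 1.3854.
h = 10.8 / (2·1.3854) = 3.90 m.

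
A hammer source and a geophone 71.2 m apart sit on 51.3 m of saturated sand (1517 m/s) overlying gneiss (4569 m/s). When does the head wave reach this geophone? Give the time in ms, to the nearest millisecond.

θ_c = arcsin(V₁/V₂) = arcsin(1517/4569) = 19.39°, cos θ_c = 0.9433.
Intercept time tᵢ = 2h cos θ_c / V₁ = 2·51.3·0.9433/1517 = 0.06380 s.
t = x/V₂ + tᵢ = 71.2/4569 + 0.06380 = 0.07938 s.

79 ms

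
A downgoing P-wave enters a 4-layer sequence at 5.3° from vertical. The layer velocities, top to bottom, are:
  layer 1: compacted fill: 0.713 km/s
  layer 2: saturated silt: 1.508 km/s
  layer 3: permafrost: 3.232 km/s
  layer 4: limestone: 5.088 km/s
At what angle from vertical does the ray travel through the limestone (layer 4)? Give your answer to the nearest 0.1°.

Ray parameter p = sin 5.3° / 0.713 = 1.2955e-01 s/km.
sin θ_4 = p·V_4 = 1.2955e-01 × 5.088 = 0.6592.
θ_4 = arcsin 0.6592 = 41.24°.

41.2°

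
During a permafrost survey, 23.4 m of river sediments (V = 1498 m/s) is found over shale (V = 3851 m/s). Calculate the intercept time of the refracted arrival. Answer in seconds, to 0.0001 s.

0.0288 s

θ_c = arcsin(V₁/V₂) = arcsin(1498/3851) = 22.89°; cos θ_c = 0.9212.
tᵢ = 2h·cos θ_c / V₁ = 2·23.4·0.9212 / 1498 = 0.02878 s.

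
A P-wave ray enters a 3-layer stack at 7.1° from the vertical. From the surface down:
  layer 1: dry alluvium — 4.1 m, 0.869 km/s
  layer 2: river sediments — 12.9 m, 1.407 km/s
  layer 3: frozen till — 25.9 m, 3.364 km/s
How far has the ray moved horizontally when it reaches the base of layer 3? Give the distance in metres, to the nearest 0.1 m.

17.3 m

Ray parameter p = sin 7.1° / 0.869 km/s = 1.4223e-01 s/km.
Layer 1: θ = 7.10°; offset = 4.1·tan 7.10° = 0.511 m.
Layer 2: sin θ = p·1.407 = 0.2001 → θ = 11.54°; offset = 12.9·tan 11.54° = 2.635 m.
Layer 3: sin θ = p·3.364 = 0.4785 → θ = 28.59°; offset = 25.9·tan 28.59° = 14.113 m.
Summing the layer offsets gives 17.258 m.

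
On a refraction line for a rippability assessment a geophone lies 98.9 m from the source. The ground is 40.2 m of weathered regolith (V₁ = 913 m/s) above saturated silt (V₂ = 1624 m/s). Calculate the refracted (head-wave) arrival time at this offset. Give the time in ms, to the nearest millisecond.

134 ms

θ_c = arcsin(V₁/V₂) = arcsin(913/1624) = 34.21°, cos θ_c = 0.8270.
Intercept time tᵢ = 2h cos θ_c / V₁ = 2·40.2·0.8270/913 = 0.07283 s.
t = x/V₂ + tᵢ = 98.9/1624 + 0.07283 = 0.13373 s.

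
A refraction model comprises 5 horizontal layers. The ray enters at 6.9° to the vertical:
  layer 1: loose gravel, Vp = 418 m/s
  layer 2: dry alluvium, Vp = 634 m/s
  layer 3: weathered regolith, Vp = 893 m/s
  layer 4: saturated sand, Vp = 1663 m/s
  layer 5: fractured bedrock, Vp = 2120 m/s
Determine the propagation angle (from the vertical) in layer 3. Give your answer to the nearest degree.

Ray parameter p = sin 6.9° / 418 = 2.8741e-04 s/m.
sin θ_3 = p·V_3 = 2.8741e-04 × 893 = 0.2567.
θ_3 = 14.87° from the vertical.

15°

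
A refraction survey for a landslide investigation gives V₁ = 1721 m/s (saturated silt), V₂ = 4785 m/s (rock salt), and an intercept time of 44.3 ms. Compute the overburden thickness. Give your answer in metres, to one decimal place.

θ_c = arcsin(1721/4785) = 21.08°; cos θ_c = 0.9331.
tᵢ = 2h cos θ_c/V₁ ⇒ h = tᵢ·V₁/(2 cos θ_c) = 0.0443·1721/(2·0.9331) = 40.85 m.

40.9 m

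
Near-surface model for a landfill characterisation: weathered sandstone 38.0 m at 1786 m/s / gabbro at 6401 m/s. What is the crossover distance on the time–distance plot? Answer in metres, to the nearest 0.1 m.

θ_c = arcsin(1786/6401) = 16.20°, so cos θ_c = 0.9603 and tᵢ = 2h cos θ_c/V₁ = 0.0409 s.
At crossover x/V₁ = x/V₂ + tᵢ ⇒ x = tᵢ/(1/V₁ − 1/V₂) = 0.04086/(5.5991e-04 − 1.5623e-04) = 101.23 m.

101.2 m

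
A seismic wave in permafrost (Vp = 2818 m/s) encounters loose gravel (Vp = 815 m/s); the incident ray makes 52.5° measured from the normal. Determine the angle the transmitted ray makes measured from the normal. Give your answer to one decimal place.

13.3°

sin θ₁/V₁ = sin θ₂/V₂ ⇒ sin θ₂ = 815·sin 52.5°/2818 = 815·0.7934/2818 = 0.2294.
θ₂ = sin⁻¹(0.2294) = 13.26° (from vertical).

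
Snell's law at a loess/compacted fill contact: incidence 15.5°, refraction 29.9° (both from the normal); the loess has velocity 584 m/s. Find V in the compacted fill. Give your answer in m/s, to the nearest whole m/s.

1089 m/s

sin 15.5° = 0.2672; sin 29.9° = 0.4985.
V₂ = V₁·(sin θ₂/sin θ₁) = 584·(0.4985/0.2672) = 1089.35 m/s.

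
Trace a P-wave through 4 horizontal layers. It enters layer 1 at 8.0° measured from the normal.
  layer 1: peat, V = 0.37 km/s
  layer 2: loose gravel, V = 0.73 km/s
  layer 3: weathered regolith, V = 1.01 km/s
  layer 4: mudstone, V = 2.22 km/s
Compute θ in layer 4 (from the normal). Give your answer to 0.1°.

56.6°

Ray parameter p = sin 8.0° / 0.37 = 3.7614e-01 s/km.
sin θ_4 = p·V_4 = 3.7614e-01 × 2.22 = 0.8350.
θ_4 = arcsin 0.8350 = 56.62°.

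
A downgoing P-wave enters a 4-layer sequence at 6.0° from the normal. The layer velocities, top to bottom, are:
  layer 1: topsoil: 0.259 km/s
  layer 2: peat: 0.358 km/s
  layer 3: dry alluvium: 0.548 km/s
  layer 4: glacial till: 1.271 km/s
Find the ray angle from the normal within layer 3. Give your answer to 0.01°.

12.78°

Snell's law across each interface conserves sin θ / V, so sin θ_3 = V_3·sin θ₁/V₁.
sin θ_3 = 0.548 × sin 6.0° / 0.259 = 0.2212.
θ_3 = 12.78° from the vertical.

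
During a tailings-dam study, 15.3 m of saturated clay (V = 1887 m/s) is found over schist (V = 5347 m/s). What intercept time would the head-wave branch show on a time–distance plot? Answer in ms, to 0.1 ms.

tᵢ = 2h·√(V₂²−V₁²)/(V₁V₂).
√(V₂²−V₁²) = √(5347²−1887²) = 5003.0 m/s.
tᵢ = 2·15.3·5003.0/(1887·5347) = 0.01517 s.

15.2 ms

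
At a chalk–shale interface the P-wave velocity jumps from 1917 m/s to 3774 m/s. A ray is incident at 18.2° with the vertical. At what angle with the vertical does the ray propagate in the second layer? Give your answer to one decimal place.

37.9°

sin θ₁/V₁ = sin θ₂/V₂ ⇒ sin θ₂ = 3774·sin 18.2°/1917 = 3774·0.3123/1917 = 0.6149.
θ₂ = arcsin 0.6149 = 37.94° from the normal.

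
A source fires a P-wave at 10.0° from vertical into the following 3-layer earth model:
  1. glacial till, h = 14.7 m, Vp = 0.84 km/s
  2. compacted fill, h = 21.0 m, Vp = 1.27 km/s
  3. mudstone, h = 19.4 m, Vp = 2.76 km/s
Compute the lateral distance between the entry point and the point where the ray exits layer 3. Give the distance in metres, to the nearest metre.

Apply Snell's law at each interface; in layer i the horizontal offset is hᵢ·tan θᵢ.
Layer 1: θ = 10.00°; offset = 14.7·tan 10.00° = 2.592 m.
Layer 2: sin θ = 1.27·sin 10.0°/0.84 = 0.2625, θ = 15.22°; offset = 21.0·tan 15.22° = 5.714 m.
Layer 3: sin θ = 2.76·sin 10.0°/0.84 = 0.5706, θ = 34.79°; offset = 19.4·tan 34.79° = 13.478 m.
Total horizontal offset = 21.784 m.

22 m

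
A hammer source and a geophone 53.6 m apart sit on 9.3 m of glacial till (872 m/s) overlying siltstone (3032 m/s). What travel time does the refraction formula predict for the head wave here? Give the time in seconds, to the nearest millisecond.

0.038 s

θ_c = arcsin(V₁/V₂) = arcsin(872/3032) = 16.71°, cos θ_c = 0.9578.
Intercept time tᵢ = 2h cos θ_c / V₁ = 2·9.3·0.9578/872 = 0.02043 s.
t = x/V₂ + tᵢ = 53.6/3032 + 0.02043 = 0.03811 s.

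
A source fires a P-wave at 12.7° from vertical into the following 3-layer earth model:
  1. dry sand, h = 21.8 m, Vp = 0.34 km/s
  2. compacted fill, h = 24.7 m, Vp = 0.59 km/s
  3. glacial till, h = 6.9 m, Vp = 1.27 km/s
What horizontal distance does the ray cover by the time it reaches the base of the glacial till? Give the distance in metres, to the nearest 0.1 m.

25.0 m

p = sin θ₁/V₁ = sin 12.7°/0.34 = 6.4661e-01 s/km is conserved through the stack.
Layer 1: θ = 12.70°; offset = 21.8·tan 12.70° = 4.913 m.
Layer 2: sin θ = p·0.59 = 0.3815 → θ = 22.43°; offset = 24.7·tan 22.43° = 10.194 m.
Layer 3: sin θ = p·1.27 = 0.8212 → θ = 55.20°; offset = 6.9·tan 55.20° = 9.929 m.
Σ offsets = 25.036 m.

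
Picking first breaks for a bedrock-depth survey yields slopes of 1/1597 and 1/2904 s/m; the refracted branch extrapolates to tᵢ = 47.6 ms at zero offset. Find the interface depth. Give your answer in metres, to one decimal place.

45.5 m

h = tᵢ·V₁·V₂ / (2·√(V₂²−V₁²)).
√(V₂²−V₁²) = √(2904² − 1597²) = 2425.4 m/s.
h = 0.0476 s × 1597 × 2904 / (2 × 2425.4) = 45.51 m.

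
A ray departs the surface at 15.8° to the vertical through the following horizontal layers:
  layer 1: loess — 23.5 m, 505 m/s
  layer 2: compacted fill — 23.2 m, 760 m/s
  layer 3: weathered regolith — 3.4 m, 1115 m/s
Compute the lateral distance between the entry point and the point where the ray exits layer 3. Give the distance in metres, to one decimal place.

Apply Snell's law at each interface; in layer i the horizontal offset is hᵢ·tan θᵢ.
Layer 1: θ = 15.80°; offset = 23.5·tan 15.80° = 6.650 m.
Layer 2: sin θ = 760·sin 15.8°/505 = 0.4098, θ = 24.19°; offset = 23.2·tan 24.19° = 10.422 m.
Layer 3: sin θ = 1115·sin 15.8°/505 = 0.6012, θ = 36.95°; offset = 3.4·tan 36.95° = 2.558 m.
Summing the layer offsets gives 19.629 m.

19.6 m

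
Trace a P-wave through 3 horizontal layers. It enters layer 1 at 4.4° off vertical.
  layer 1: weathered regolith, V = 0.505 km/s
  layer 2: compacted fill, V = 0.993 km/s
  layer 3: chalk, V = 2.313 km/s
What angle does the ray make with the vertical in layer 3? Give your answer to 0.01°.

20.57°

Ray parameter p = sin 4.4° / 0.505 = 1.5192e-01 s/km.
sin θ_3 = p·V_3 = 1.5192e-01 × 2.313 = 0.3514.
θ_3 = 20.57° from the vertical.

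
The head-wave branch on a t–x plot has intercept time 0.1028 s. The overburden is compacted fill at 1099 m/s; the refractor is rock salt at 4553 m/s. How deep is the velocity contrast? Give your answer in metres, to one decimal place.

h = tᵢ·V₁·V₂ / (2·√(V₂²−V₁²)).
√(V₂²−V₁²) = √(4553² − 1099²) = 4418.4 m/s.
h = 0.1028 s × 1099 × 4553 / (2 × 4418.4) = 58.21 m.

58.2 m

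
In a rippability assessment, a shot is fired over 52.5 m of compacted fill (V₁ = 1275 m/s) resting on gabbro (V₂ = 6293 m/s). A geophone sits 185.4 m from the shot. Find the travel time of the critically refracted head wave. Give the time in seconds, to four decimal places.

θ_c = arcsin(V₁/V₂) = arcsin(1275/6293) = 11.69°, cos θ_c = 0.9793.
Intercept time tᵢ = 2h cos θ_c / V₁ = 2·52.5·0.9793/1275 = 0.08064 s.
t = x/V₂ + tᵢ = 185.4/6293 + 0.08064 = 0.11011 s.

0.1101 s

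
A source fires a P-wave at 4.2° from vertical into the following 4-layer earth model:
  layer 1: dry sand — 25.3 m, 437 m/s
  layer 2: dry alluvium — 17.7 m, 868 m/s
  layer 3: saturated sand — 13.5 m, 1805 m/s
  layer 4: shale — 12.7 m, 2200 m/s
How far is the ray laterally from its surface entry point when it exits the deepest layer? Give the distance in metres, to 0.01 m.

p = sin θ₁/V₁ = sin 4.2°/437 = 1.6759e-04 s/m is conserved through the stack.
Layer 1: θ = 4.20°; offset = 25.3·tan 4.20° = 1.8579 m.
Layer 2: sin θ = p·868 = 0.1455 → θ = 8.36°; offset = 17.7·tan 8.36° = 2.6025 m.
Layer 3: sin θ = p·1805 = 0.3025 → θ = 17.61°; offset = 13.5·tan 17.61° = 4.2846 m.
Layer 4: sin θ = p·2200 = 0.3687 → θ = 21.64°; offset = 12.7·tan 21.64° = 5.0375 m.
Σ offsets = 13.7825 m.

13.78 m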